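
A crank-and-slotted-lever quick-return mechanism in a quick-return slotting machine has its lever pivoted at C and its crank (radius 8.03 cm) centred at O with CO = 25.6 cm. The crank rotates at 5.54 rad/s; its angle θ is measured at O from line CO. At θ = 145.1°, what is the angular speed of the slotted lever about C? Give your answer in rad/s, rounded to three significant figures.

ω = 5.54 rad/s
Crank pin A relative to C: A = (d + r cosθ, r sinθ); lever angle φ = atan2(r sinθ, d + r cosθ).
Differentiating tanφ: φ̇ = rω(d cosθ + r)/(d² + r² + 2dr cosθ).
d² + r² + 2dr cosθ = |CA|² = 0.0382647 m²;  d cosθ + r = -0.12966 m.
|ω_lever| = |0.0803·5.54·-0.12966| / 0.0382647 = 1.5074 rad/s.

1.51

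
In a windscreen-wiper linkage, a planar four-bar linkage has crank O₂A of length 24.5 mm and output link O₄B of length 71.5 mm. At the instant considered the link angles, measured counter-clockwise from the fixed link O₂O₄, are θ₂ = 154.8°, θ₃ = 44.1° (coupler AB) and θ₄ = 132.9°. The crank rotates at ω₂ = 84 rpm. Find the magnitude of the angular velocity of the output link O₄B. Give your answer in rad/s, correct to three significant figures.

ω₂ = 8.796 rad/s (from 84 rpm).
Differentiating the loop-closure r₂e^{iθ₂}+r₃e^{iθ₃}=r₁+r₄e^{iθ₄} gives r₂ω₂e^{iθ₂}+r₃ω₃e^{iθ₃}=r₄ω₄e^{iθ₄}.
Eliminating the other unknown: ω₄ = r₂ω₂ sin(θ₂−θ₃) / [r₄ sin(θ₄−θ₃)].
Numerator sine = +0.93544; denominator sine = +0.99978.
Result = 0.0245·8.796·(+0.93544) / (0.0715·(+0.99978)) = +2.8202 rad/s; magnitude 2.8202 rad/s.

2.82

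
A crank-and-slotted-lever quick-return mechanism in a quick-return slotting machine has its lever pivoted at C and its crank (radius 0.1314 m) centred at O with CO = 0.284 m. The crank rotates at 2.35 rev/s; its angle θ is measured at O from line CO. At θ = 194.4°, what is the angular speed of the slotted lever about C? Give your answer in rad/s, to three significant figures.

10.9

ω = 14.77 rad/s (from 2.35 rev/s).
Crank pin A relative to C: A = (d + r cosθ, r sinθ); lever angle φ = atan2(r sinθ, d + r cosθ).
Differentiating tanφ: φ̇ = rω(d cosθ + r)/(d² + r² + 2dr cosθ).
d² + r² + 2dr cosθ = |CA|² = 0.0256316 m²;  d cosθ + r = -0.14368 m.
|ω_lever| = |0.1314·14.77·-0.14368| / 0.0256316 = 10.876 rad/s.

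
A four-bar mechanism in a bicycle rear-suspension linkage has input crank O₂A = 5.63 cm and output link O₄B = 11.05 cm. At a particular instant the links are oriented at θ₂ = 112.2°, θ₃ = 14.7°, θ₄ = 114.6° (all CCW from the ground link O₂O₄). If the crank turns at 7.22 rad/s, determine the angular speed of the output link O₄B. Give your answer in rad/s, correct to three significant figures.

ω₂ = 7.22 rad/s
Differentiating the loop-closure r₂e^{iθ₂}+r₃e^{iθ₃}=r₁+r₄e^{iθ₄} gives r₂ω₂e^{iθ₂}+r₃ω₃e^{iθ₃}=r₄ω₄e^{iθ₄}.
Eliminating the other unknown: ω₄ = r₂ω₂ sin(θ₂−θ₃) / [r₄ sin(θ₄−θ₃)].
Numerator sine = +0.99144; denominator sine = +0.98511.
Result = 0.0563·7.22·(+0.99144) / (0.1105·(+0.98511)) = +3.7023 rad/s; magnitude 3.7023 rad/s.

3.70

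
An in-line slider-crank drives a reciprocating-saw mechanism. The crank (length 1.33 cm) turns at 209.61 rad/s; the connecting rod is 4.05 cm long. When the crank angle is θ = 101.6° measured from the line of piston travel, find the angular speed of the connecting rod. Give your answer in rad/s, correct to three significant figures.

14.6

ω = 209.6 rad/s
The rod makes angle φ with the slider axis where L sinφ = r sinθ; differentiating, L cosφ·φ̇ = r ω cosθ.
L cosφ = √(L² − r² sin²θ) = 0.038347 m.
|ω_rod| = r ω |cosθ| / √(L² − r² sin²θ) = 0.0133·209.6·0.20108/0.038347 = 14.618 rad/s.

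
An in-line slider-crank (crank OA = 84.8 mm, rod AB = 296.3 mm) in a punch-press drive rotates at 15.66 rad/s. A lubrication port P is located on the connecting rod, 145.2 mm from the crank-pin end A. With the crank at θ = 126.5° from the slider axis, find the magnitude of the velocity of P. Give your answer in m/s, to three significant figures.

ω = 15.66 rad/s.  Crank-pin speed |V_A| = rω = 1.328 m/s, perpendicular to OA.
Rod angle: sinφ = −(r/L) sinθ ⇒ φ = -13.301°; ω_rod = −rω cosθ/√(L²−r²sin²θ) = +2.7394 rad/s.
V_P = V_A + ω_rod × AP, with AP = 0.1452 m along the rod.
Components: V_Px = −rω sinθ − a·ω_rod·sinφ = -0.97599 m/s;  V_Py = rω cosθ + a·ω_rod·cosφ = -0.40282 m/s.
|V_P| = √(V_Px² + V_Py²) = 1.0558 m/s.

1.06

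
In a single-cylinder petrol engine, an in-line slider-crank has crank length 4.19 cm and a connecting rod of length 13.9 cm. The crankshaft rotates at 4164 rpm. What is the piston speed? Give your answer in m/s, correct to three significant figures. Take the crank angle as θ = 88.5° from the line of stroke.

18.4

ω = 2π·4164/60 = 436.1 rad/s
For an in-line slider-crank, x = r cosθ + √(L² − r² sin²θ), so v = −rω sinθ·[1 + r cosθ/√(L² − r² sin²θ)].
With r = 0.0419 m, L = 0.139 m, θ = 88.5°: √(L² − r² sin²θ) = 0.13254 m.
v = −0.0419·436.1·0.99966·[1 + 0.0419·0.02618/0.13254] = -18.416 m/s.
|v| = 18.416 m/s.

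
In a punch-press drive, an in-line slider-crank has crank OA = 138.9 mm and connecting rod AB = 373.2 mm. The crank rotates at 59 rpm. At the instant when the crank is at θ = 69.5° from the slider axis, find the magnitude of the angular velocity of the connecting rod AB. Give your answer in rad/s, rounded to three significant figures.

ω = 6.178 rad/s (converted from 59 rpm).
The rod makes angle φ with the slider axis where L sinφ = r sinθ; differentiating, L cosφ·φ̇ = r ω cosθ.
L cosφ = √(L² − r² sin²θ) = 0.34979 m.
|ω_rod| = r ω |cosθ| / √(L² − r² sin²θ) = 0.1389·6.178·0.35021/0.34979 = 0.85922 rad/s.

0.859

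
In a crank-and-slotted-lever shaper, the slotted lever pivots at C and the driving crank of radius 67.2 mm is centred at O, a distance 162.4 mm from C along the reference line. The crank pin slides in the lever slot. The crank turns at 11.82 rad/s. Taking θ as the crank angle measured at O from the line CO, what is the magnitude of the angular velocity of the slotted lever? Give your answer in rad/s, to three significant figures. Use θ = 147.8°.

4.49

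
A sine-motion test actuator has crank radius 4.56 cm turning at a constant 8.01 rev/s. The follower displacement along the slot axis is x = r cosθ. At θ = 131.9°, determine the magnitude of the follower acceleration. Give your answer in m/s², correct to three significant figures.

77.1

ω = 50.33 rad/s (from 8.01 rev/s).
x = r cosθ ⇒ ẍ = −rω² cosθ (ω constant).
|a| = rω²|cosθ| = 0.0456·(50.33)²·|cos 131.9°| = 77.136 m/s².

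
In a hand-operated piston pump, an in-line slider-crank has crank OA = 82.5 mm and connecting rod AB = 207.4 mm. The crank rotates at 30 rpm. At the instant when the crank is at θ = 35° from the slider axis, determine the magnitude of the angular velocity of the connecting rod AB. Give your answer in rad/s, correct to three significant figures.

1.05

ω = 3.142 rad/s (converted from 30 rpm).
The rod makes angle φ with the slider axis where L sinφ = r sinθ; differentiating, L cosφ·φ̇ = r ω cosθ.
L cosφ = √(L² − r² sin²θ) = 0.20193 m.
|ω_rod| = r ω |cosθ| / √(L² − r² sin²θ) = 0.0825·3.142·0.81915/0.20193 = 1.0514 rad/s.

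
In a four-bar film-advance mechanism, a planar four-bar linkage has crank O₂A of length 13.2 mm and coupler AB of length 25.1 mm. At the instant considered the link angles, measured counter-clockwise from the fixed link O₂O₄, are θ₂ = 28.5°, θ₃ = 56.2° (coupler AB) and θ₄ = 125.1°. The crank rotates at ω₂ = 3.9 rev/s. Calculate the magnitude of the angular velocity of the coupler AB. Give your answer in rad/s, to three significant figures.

13.7

ω₂ = 24.5 rad/s (from 3.9 rev/s).
Differentiating the loop-closure r₂e^{iθ₂}+r₃e^{iθ₃}=r₁+r₄e^{iθ₄} gives r₂ω₂e^{iθ₂}+r₃ω₃e^{iθ₃}=r₄ω₄e^{iθ₄}.
Eliminating the other unknown: ω₃ = r₂ω₂ sin(θ₄−θ₂) / [r₃ sin(θ₃−θ₄)].
Numerator sine = +0.99337; denominator sine = -0.93295.
Result = 0.0132·24.5·(+0.99337) / (0.0251·(-0.93295)) = -13.721 rad/s; magnitude 13.721 rad/s.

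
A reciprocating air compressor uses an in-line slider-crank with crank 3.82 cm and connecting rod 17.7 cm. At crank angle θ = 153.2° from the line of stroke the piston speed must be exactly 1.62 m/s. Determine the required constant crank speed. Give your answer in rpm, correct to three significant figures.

1110

For an in-line slider-crank, |v_piston| = rω|sinθ|·[1 + r cosθ/√(L² − r² sin²θ)].
With r = 0.0382 m, L = 0.177 m, θ = 153.2°: the bracketed kinematic factor |dx/dθ| = 0.01389 m.
ω = v/|dx/dθ| = 1.62/0.01389 = 116.63 rad/s.
N = 60ω/(2π) = 1113.8 rpm.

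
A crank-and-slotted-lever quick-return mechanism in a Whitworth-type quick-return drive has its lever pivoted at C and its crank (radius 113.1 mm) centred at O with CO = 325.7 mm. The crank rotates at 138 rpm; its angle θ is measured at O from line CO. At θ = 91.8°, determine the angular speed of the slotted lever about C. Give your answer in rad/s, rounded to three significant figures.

1.44

ω = 14.45 rad/s (from 138 rpm).
Crank pin A relative to C: A = (d + r cosθ, r sinθ); lever angle φ = atan2(r sinθ, d + r cosθ).
Differentiating tanφ: φ̇ = rω(d cosθ + r)/(d² + r² + 2dr cosθ).
d² + r² + 2dr cosθ = |CA|² = 0.116558 m²;  d cosθ + r = +0.10287 m.
|ω_lever| = |0.1131·14.45·+0.10287| / 0.116558 = 1.4425 rad/s.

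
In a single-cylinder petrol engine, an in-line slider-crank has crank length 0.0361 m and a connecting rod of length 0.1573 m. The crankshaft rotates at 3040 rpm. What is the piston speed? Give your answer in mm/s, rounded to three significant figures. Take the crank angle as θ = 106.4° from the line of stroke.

ω = 2π·3040/60 = 318.3 rad/s
For an in-line slider-crank, x = r cosθ + √(L² − r² sin²θ), so v = −rω sinθ·[1 + r cosθ/√(L² − r² sin²θ)].
With r = 0.0361 m, L = 0.1573 m, θ = 106.4°: √(L² − r² sin²θ) = 0.15344 m.
v = −0.0361·318.3·0.95931·[1 + 0.0361·-0.28234/0.15344] = -10.292 m/s.
|v| = 10.292 m/s = 10292 mm/s.

10300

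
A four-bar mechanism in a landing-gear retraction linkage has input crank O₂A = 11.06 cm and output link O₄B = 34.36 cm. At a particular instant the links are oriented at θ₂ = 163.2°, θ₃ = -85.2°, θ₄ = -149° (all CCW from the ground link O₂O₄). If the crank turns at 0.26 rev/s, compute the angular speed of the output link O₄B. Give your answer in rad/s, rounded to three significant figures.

0.545

ω₂ = 1.634 rad/s (from 0.26 rev/s).
Differentiating the loop-closure r₂e^{iθ₂}+r₃e^{iθ₃}=r₁+r₄e^{iθ₄} gives r₂ω₂e^{iθ₂}+r₃ω₃e^{iθ₃}=r₄ω₄e^{iθ₄}.
Eliminating the other unknown: ω₄ = r₂ω₂ sin(θ₂−θ₃) / [r₄ sin(θ₄−θ₃)].
Numerator sine = -0.92978; denominator sine = -0.89726.
Result = 0.1106·1.634·(-0.92978) / (0.3436·(-0.89726)) = +0.5449 rad/s; magnitude 0.5449 rad/s.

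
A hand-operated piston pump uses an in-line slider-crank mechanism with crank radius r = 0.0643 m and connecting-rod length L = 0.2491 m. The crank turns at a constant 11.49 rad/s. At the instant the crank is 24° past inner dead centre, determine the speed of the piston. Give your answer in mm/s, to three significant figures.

ω = 11.49 rad/s
For an in-line slider-crank, x = r cosθ + √(L² − r² sin²θ), so v = −rω sinθ·[1 + r cosθ/√(L² − r² sin²θ)].
With r = 0.0643 m, L = 0.2491 m, θ = 24°: √(L² − r² sin²θ) = 0.24772 m.
v = −0.0643·11.49·0.40674·[1 + 0.0643·0.91355/0.24772] = -0.37176 m/s.
|v| = 0.37176 m/s = 371.76 mm/s.

372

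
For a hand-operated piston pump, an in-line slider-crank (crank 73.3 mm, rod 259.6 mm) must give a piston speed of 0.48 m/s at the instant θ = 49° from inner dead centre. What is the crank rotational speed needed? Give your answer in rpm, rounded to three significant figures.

69.7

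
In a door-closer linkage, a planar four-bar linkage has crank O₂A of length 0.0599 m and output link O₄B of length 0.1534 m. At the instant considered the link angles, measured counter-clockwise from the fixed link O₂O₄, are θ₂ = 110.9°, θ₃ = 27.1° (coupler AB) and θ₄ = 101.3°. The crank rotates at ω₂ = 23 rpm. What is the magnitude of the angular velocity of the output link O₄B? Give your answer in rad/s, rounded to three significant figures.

ω₂ = 2.409 rad/s (from 23 rpm).
Differentiating the loop-closure r₂e^{iθ₂}+r₃e^{iθ₃}=r₁+r₄e^{iθ₄} gives r₂ω₂e^{iθ₂}+r₃ω₃e^{iθ₃}=r₄ω₄e^{iθ₄}.
Eliminating the other unknown: ω₄ = r₂ω₂ sin(θ₂−θ₃) / [r₄ sin(θ₄−θ₃)].
Numerator sine = +0.99415; denominator sine = +0.96222.
Result = 0.0599·2.409·(+0.99415) / (0.1534·(+0.96222)) = +0.97171 rad/s; magnitude 0.97171 rad/s.

0.972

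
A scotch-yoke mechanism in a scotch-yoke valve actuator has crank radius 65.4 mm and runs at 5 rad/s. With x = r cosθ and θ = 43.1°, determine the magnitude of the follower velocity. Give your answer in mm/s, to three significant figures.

223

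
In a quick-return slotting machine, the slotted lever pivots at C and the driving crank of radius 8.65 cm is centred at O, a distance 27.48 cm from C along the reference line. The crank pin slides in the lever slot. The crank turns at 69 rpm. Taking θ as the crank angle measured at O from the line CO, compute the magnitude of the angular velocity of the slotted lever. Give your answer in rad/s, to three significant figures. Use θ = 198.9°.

2.85

ω = 7.226 rad/s (from 69 rpm).
Crank pin A relative to C: A = (d + r cosθ, r sinθ); lever angle φ = atan2(r sinθ, d + r cosθ).
Differentiating tanφ: φ̇ = rω(d cosθ + r)/(d² + r² + 2dr cosθ).
d² + r² + 2dr cosθ = |CA|² = 0.03802 m²;  d cosθ + r = -0.17348 m.
|ω_lever| = |0.0865·7.226·-0.17348| / 0.03802 = 2.8519 rad/s.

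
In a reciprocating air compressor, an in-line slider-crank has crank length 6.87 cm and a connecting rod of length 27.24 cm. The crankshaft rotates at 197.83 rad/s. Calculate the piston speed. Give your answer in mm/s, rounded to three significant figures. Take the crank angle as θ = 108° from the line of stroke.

11900

ω = 197.8 rad/s
For an in-line slider-crank, x = r cosθ + √(L² − r² sin²θ), so v = −rω sinθ·[1 + r cosθ/√(L² − r² sin²θ)].
With r = 0.0687 m, L = 0.2724 m, θ = 108°: √(L² − r² sin²θ) = 0.26445 m.
v = −0.0687·197.8·0.95106·[1 + 0.0687·-0.30902/0.26445] = -11.888 m/s.
|v| = 11.888 m/s = 11888 mm/s.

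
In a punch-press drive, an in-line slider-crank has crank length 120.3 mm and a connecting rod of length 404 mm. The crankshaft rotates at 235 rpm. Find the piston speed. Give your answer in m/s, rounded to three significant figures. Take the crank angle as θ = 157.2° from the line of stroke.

0.830

ω = 2π·235/60 = 24.61 rad/s
For an in-line slider-crank, x = r cosθ + √(L² − r² sin²θ), so v = −rω sinθ·[1 + r cosθ/√(L² − r² sin²θ)].
With r = 0.1203 m, L = 0.404 m, θ = 157.2°: √(L² − r² sin²θ) = 0.4013 m.
v = −0.1203·24.61·0.38752·[1 + 0.1203·-0.92186/0.4013] = -0.83019 m/s.
|v| = 0.83019 m/s.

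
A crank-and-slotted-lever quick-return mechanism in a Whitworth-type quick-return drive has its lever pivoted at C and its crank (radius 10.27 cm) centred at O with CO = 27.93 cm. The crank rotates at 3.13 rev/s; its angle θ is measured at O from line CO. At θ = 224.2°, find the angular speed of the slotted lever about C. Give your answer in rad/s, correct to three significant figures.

4.15

ω = 19.67 rad/s (from 3.13 rev/s).
Crank pin A relative to C: A = (d + r cosθ, r sinθ); lever angle φ = atan2(r sinθ, d + r cosθ).
Differentiating tanφ: φ̇ = rω(d cosθ + r)/(d² + r² + 2dr cosθ).
d² + r² + 2dr cosθ = |CA|² = 0.0474279 m²;  d cosθ + r = -0.097533 m.
|ω_lever| = |0.1027·19.67·-0.097533| / 0.0474279 = 4.1535 rad/s.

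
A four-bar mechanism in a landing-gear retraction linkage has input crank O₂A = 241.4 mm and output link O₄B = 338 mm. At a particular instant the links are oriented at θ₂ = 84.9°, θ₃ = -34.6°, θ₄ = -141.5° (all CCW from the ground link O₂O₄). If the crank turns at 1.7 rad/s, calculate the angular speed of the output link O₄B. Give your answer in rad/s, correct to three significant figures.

1.10

ω₂ = 1.7 rad/s
Differentiating the loop-closure r₂e^{iθ₂}+r₃e^{iθ₃}=r₁+r₄e^{iθ₄} gives r₂ω₂e^{iθ₂}+r₃ω₃e^{iθ₃}=r₄ω₄e^{iθ₄}.
Eliminating the other unknown: ω₄ = r₂ω₂ sin(θ₂−θ₃) / [r₄ sin(θ₄−θ₃)].
Numerator sine = +0.87036; denominator sine = -0.95681.
Result = 0.2414·1.7·(+0.87036) / (0.338·(-0.95681)) = -1.1044 rad/s; magnitude 1.1044 rad/s.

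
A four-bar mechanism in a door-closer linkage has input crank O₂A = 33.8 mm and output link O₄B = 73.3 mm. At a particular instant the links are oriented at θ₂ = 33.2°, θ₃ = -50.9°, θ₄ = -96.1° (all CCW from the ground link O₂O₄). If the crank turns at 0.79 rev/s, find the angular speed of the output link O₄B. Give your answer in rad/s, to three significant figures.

ω₂ = 4.964 rad/s (from 0.79 rev/s).
Differentiating the loop-closure r₂e^{iθ₂}+r₃e^{iθ₃}=r₁+r₄e^{iθ₄} gives r₂ω₂e^{iθ₂}+r₃ω₃e^{iθ₃}=r₄ω₄e^{iθ₄}.
Eliminating the other unknown: ω₄ = r₂ω₂ sin(θ₂−θ₃) / [r₄ sin(θ₄−θ₃)].
Numerator sine = +0.99470; denominator sine = -0.70957.
Result = 0.0338·4.964·(+0.99470) / (0.0733·(-0.70957)) = -3.2086 rad/s; magnitude 3.2086 rad/s.

3.21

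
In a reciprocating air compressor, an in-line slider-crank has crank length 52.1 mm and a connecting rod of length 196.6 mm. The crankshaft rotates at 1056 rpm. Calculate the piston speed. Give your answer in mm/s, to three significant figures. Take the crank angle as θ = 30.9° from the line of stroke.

3640

ω = 2π·1056/60 = 110.6 rad/s
For an in-line slider-crank, x = r cosθ + √(L² − r² sin²θ), so v = −rω sinθ·[1 + r cosθ/√(L² − r² sin²θ)].
With r = 0.0521 m, L = 0.1966 m, θ = 30.9°: √(L² − r² sin²θ) = 0.19477 m.
v = −0.0521·110.6·0.51354·[1 + 0.0521·0.85806/0.19477] = -3.6378 m/s.
|v| = 3.6378 m/s = 3637.8 mm/s.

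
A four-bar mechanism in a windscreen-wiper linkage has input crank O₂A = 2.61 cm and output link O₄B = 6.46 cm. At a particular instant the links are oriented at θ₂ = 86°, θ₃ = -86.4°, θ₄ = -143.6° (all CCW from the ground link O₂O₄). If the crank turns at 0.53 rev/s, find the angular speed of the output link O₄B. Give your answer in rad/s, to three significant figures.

ω₂ = 3.33 rad/s (from 0.53 rev/s).
Differentiating the loop-closure r₂e^{iθ₂}+r₃e^{iθ₃}=r₁+r₄e^{iθ₄} gives r₂ω₂e^{iθ₂}+r₃ω₃e^{iθ₃}=r₄ω₄e^{iθ₄}.
Eliminating the other unknown: ω₄ = r₂ω₂ sin(θ₂−θ₃) / [r₄ sin(θ₄−θ₃)].
Numerator sine = +0.13226; denominator sine = -0.84057.
Result = 0.0261·3.33·(+0.13226) / (0.0646·(-0.84057)) = -0.21169 rad/s; magnitude 0.21169 rad/s.

0.212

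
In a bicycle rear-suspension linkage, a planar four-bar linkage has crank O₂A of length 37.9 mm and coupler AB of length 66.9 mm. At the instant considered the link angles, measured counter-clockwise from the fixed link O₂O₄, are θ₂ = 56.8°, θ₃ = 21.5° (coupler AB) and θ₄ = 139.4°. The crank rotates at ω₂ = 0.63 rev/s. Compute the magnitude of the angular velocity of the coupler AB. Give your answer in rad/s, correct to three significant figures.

2.52

ω₂ = 3.958 rad/s (from 0.63 rev/s).
Differentiating the loop-closure r₂e^{iθ₂}+r₃e^{iθ₃}=r₁+r₄e^{iθ₄} gives r₂ω₂e^{iθ₂}+r₃ω₃e^{iθ₃}=r₄ω₄e^{iθ₄}.
Eliminating the other unknown: ω₃ = r₂ω₂ sin(θ₄−θ₂) / [r₃ sin(θ₃−θ₄)].
Numerator sine = +0.99167; denominator sine = -0.88377.
Result = 0.0379·3.958·(+0.99167) / (0.0669·(-0.88377)) = -2.5163 rad/s; magnitude 2.5163 rad/s.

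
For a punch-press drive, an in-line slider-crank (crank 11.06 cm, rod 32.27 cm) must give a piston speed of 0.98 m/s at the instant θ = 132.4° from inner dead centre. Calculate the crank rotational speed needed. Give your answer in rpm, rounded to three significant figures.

151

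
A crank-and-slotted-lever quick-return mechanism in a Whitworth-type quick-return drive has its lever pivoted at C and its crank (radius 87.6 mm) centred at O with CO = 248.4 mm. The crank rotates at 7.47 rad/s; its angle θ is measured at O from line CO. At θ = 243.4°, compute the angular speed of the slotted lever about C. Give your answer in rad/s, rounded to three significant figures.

ω = 7.47 rad/s
Crank pin A relative to C: A = (d + r cosθ, r sinθ); lever angle φ = atan2(r sinθ, d + r cosθ).
Differentiating tanφ: φ̇ = rω(d cosθ + r)/(d² + r² + 2dr cosθ).
d² + r² + 2dr cosθ = |CA|² = 0.04989 m²;  d cosθ + r = -0.023623 m.
|ω_lever| = |0.0876·7.47·-0.023623| / 0.04989 = 0.30985 rad/s.

0.310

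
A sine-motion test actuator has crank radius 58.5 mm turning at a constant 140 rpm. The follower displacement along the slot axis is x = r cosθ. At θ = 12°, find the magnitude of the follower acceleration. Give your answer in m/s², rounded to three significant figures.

12.3

ω = 14.66 rad/s (from 140 rpm).
x = r cosθ ⇒ ẍ = −rω² cosθ (ω constant).
|a| = rω²|cosθ| = 0.0585·(14.66)²·|cos 12°| = 12.299 m/s².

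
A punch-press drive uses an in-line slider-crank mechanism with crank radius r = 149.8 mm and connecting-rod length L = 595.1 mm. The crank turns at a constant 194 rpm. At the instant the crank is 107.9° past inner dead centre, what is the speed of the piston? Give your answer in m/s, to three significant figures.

ω = 2π·194/60 = 20.32 rad/s
For an in-line slider-crank, x = r cosθ + √(L² − r² sin²θ), so v = −rω sinθ·[1 + r cosθ/√(L² − r² sin²θ)].
With r = 0.1498 m, L = 0.5951 m, θ = 107.9°: √(L² − r² sin²θ) = 0.57777 m.
v = −0.1498·20.32·0.95159·[1 + 0.1498·-0.30736/0.57777] = -2.6652 m/s.
|v| = 2.6652 m/s.

2.67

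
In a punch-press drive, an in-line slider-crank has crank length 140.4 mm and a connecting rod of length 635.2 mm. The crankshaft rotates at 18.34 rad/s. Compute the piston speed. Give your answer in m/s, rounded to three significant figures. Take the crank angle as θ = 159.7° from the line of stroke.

ω = 18.34 rad/s
For an in-line slider-crank, x = r cosθ + √(L² − r² sin²θ), so v = −rω sinθ·[1 + r cosθ/√(L² − r² sin²θ)].
With r = 0.1404 m, L = 0.6352 m, θ = 159.7°: √(L² − r² sin²θ) = 0.63333 m.
v = −0.1404·18.34·0.34694·[1 + 0.1404·-0.93789/0.63333] = -0.7076 m/s.
|v| = 0.7076 m/s.

0.708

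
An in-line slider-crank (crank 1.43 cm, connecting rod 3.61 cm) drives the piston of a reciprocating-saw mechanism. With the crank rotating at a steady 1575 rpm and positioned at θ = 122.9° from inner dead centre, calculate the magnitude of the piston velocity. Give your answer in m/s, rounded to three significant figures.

1.53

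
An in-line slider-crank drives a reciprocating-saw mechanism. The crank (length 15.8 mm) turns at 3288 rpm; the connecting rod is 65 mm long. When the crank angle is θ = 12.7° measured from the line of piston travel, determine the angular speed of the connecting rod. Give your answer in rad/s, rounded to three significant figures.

81.8

ω = 344.3 rad/s (converted from 3288 rpm).
The rod makes angle φ with the slider axis where L sinφ = r sinθ; differentiating, L cosφ·φ̇ = r ω cosθ.
L cosφ = √(L² − r² sin²θ) = 0.064907 m.
|ω_rod| = r ω |cosθ| / √(L² − r² sin²θ) = 0.0158·344.3·0.97553/0.064907 = 81.765 rad/s.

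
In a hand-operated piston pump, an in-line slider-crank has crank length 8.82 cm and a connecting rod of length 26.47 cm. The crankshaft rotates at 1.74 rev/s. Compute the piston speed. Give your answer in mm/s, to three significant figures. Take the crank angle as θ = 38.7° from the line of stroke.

763

ω = 2π·1.74 = 10.93 rad/s
For an in-line slider-crank, x = r cosθ + √(L² − r² sin²θ), so v = −rω sinθ·[1 + r cosθ/√(L² − r² sin²θ)].
With r = 0.0882 m, L = 0.2647 m, θ = 38.7°: √(L² − r² sin²θ) = 0.25889 m.
v = −0.0882·10.93·0.62524·[1 + 0.0882·0.78043/0.25889] = -0.7632 m/s.
|v| = 0.7632 m/s = 763.2 mm/s.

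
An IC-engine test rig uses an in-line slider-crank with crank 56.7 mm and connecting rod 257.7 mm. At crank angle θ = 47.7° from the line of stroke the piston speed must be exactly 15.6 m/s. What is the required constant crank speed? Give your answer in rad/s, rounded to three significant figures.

For an in-line slider-crank, |v_piston| = rω|sinθ|·[1 + r cosθ/√(L² − r² sin²θ)].
With r = 0.0567 m, L = 0.2577 m, θ = 47.7°: the bracketed kinematic factor |dx/dθ| = 0.048231 m.
ω = v/|dx/dθ| = 15.6/0.048231 = 323.44 rad/s.

323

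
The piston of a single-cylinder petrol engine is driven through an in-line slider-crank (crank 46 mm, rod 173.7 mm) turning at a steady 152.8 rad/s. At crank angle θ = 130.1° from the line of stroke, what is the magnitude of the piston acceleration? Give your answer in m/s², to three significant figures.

ω = 152.8 rad/s
x(θ) = r cosθ + √(L² − r² sin²θ); with ω constant, a = ω²·d²x/dθ².
d²x/dθ² = −r cosθ − r²(cos2θ)/√u − r⁴ sin²2θ/(4u^{3/2}),  u = L² − r² sin²θ = 0.0289336 m².
Substituting r = 0.046 m, L = 0.1737 m, θ = 130.1°: d²x/dθ² = +0.031526 m.
a = ω²·d²x/dθ² = (152.8)²·(+0.031526) = +736.07 m/s²;  |a| = 736.07 m/s².

736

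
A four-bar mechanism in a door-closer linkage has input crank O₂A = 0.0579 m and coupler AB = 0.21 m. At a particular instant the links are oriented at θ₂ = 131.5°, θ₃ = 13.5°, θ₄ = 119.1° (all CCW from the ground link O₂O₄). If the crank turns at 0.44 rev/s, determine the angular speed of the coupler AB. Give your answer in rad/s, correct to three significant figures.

0.170

ω₂ = 2.765 rad/s (from 0.44 rev/s).
Differentiating the loop-closure r₂e^{iθ₂}+r₃e^{iθ₃}=r₁+r₄e^{iθ₄} gives r₂ω₂e^{iθ₂}+r₃ω₃e^{iθ₃}=r₄ω₄e^{iθ₄}.
Eliminating the other unknown: ω₃ = r₂ω₂ sin(θ₄−θ₂) / [r₃ sin(θ₃−θ₄)].
Numerator sine = -0.21474; denominator sine = -0.96316.
Result = 0.0579·2.765·(-0.21474) / (0.21·(-0.96316)) = +0.16994 rad/s; magnitude 0.16994 rad/s.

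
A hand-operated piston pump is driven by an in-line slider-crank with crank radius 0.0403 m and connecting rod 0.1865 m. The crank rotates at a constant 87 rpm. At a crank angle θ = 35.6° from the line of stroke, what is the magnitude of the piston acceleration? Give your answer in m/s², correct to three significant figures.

ω = 2π·87/60 = 9.111 rad/s
x(θ) = r cosθ + √(L² − r² sin²θ); with ω constant, a = ω²·d²x/dθ².
d²x/dθ² = −r cosθ − r²(cos2θ)/√u − r⁴ sin²2θ/(4u^{3/2}),  u = L² − r² sin²θ = 0.0342319 m².
Substituting r = 0.0403 m, L = 0.1865 m, θ = 35.6°: d²x/dθ² = -0.03569 m.
a = ω²·d²x/dθ² = (9.111)²·(-0.03569) = -2.9624 m/s²;  |a| = 2.9624 m/s².

2.96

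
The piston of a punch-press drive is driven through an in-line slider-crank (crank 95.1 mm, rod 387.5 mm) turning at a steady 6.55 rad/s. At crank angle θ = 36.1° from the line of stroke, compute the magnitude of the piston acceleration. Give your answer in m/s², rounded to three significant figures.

ω = 6.55 rad/s
x(θ) = r cosθ + √(L² − r² sin²θ); with ω constant, a = ω²·d²x/dθ².
d²x/dθ² = −r cosθ − r²(cos2θ)/√u − r⁴ sin²2θ/(4u^{3/2}),  u = L² − r² sin²θ = 0.147017 m².
Substituting r = 0.0951 m, L = 0.3875 m, θ = 36.1°: d²x/dθ² = -0.084379 m.
a = ω²·d²x/dθ² = (6.55)²·(-0.084379) = -3.6201 m/s²;  |a| = 3.6201 m/s².

3.62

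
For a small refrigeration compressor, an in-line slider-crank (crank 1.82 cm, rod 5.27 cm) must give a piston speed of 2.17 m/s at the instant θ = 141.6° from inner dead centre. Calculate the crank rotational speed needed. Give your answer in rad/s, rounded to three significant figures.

For an in-line slider-crank, |v_piston| = rω|sinθ|·[1 + r cosθ/√(L² − r² sin²θ)].
With r = 0.0182 m, L = 0.0527 m, θ = 141.6°: the bracketed kinematic factor |dx/dθ| = 0.0081723 m.
ω = v/|dx/dθ| = 2.17/0.0081723 = 265.53 rad/s.

266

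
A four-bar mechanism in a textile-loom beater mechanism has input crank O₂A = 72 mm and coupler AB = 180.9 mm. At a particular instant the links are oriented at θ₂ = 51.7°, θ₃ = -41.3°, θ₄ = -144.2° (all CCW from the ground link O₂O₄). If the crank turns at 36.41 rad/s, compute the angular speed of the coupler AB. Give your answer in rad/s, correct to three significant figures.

4.07

ω₂ = 36.41 rad/s
Differentiating the loop-closure r₂e^{iθ₂}+r₃e^{iθ₃}=r₁+r₄e^{iθ₄} gives r₂ω₂e^{iθ₂}+r₃ω₃e^{iθ₃}=r₄ω₄e^{iθ₄}.
Eliminating the other unknown: ω₃ = r₂ω₂ sin(θ₄−θ₂) / [r₃ sin(θ₃−θ₄)].
Numerator sine = +0.27396; denominator sine = +0.97476.
Result = 0.072·36.41·(+0.27396) / (0.1809·(+0.97476)) = +4.0729 rad/s; magnitude 4.0729 rad/s.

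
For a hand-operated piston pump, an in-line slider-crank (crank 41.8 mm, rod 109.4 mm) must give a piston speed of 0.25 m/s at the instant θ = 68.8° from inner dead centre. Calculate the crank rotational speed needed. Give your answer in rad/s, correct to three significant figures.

For an in-line slider-crank, |v_piston| = rω|sinθ|·[1 + r cosθ/√(L² − r² sin²θ)].
With r = 0.0418 m, L = 0.1094 m, θ = 68.8°: the bracketed kinematic factor |dx/dθ| = 0.044734 m.
ω = v/|dx/dθ| = 0.25/0.044734 = 5.5886 rad/s.

5.59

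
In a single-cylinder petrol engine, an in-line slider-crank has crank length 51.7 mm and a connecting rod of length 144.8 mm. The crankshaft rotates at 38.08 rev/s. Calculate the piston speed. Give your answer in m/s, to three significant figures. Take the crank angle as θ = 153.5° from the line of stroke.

ω = 2π·38.1 = 239.3 rad/s
For an in-line slider-crank, x = r cosθ + √(L² − r² sin²θ), so v = −rω sinθ·[1 + r cosθ/√(L² − r² sin²θ)].
With r = 0.0517 m, L = 0.1448 m, θ = 153.5°: √(L² − r² sin²θ) = 0.14295 m.
v = −0.0517·239.3·0.44620·[1 + 0.0517·-0.89493/0.14295] = -3.733 m/s.
|v| = 3.733 m/s.

3.73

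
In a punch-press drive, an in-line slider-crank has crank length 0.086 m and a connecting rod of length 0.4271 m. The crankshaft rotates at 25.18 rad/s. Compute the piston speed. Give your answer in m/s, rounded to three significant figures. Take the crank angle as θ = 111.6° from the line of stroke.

ω = 25.18 rad/s
For an in-line slider-crank, x = r cosθ + √(L² − r² sin²θ), so v = −rω sinθ·[1 + r cosθ/√(L² − r² sin²θ)].
With r = 0.086 m, L = 0.4271 m, θ = 111.6°: √(L² − r² sin²θ) = 0.41955 m.
v = −0.086·25.18·0.92978·[1 + 0.086·-0.36812/0.41955] = -1.8615 m/s.
|v| = 1.8615 m/s.

1.86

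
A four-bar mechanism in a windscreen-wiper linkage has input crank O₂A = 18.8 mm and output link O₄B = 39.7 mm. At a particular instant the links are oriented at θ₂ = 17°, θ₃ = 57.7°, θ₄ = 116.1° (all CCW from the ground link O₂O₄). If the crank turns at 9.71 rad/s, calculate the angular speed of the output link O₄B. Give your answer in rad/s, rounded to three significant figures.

ω₂ = 9.71 rad/s
Differentiating the loop-closure r₂e^{iθ₂}+r₃e^{iθ₃}=r₁+r₄e^{iθ₄} gives r₂ω₂e^{iθ₂}+r₃ω₃e^{iθ₃}=r₄ω₄e^{iθ₄}.
Eliminating the other unknown: ω₄ = r₂ω₂ sin(θ₂−θ₃) / [r₄ sin(θ₄−θ₃)].
Numerator sine = -0.65210; denominator sine = +0.85173.
Result = 0.0188·9.71·(-0.65210) / (0.0397·(+0.85173)) = -3.5205 rad/s; magnitude 3.5205 rad/s.

3.52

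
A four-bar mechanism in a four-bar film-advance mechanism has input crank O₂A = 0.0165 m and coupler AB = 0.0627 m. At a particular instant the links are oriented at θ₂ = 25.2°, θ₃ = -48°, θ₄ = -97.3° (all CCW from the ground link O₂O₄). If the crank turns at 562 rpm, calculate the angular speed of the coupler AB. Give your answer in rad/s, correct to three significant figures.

17.2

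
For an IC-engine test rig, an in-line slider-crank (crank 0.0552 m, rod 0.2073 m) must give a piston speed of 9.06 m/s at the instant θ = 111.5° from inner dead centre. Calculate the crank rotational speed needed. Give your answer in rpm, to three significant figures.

For an in-line slider-crank, |v_piston| = rω|sinθ|·[1 + r cosθ/√(L² − r² sin²θ)].
With r = 0.0552 m, L = 0.2073 m, θ = 111.5°: the bracketed kinematic factor |dx/dθ| = 0.046186 m.
ω = v/|dx/dθ| = 9.06/0.046186 = 196.17 rad/s.
N = 60ω/(2π) = 1873.2 rpm.

1870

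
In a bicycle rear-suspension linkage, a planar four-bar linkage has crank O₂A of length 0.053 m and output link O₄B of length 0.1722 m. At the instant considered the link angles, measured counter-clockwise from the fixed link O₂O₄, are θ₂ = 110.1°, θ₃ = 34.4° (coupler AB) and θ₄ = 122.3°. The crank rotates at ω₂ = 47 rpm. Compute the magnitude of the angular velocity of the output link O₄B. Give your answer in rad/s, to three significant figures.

ω₂ = 4.922 rad/s (from 47 rpm).
Differentiating the loop-closure r₂e^{iθ₂}+r₃e^{iθ₃}=r₁+r₄e^{iθ₄} gives r₂ω₂e^{iθ₂}+r₃ω₃e^{iθ₃}=r₄ω₄e^{iθ₄}.
Eliminating the other unknown: ω₄ = r₂ω₂ sin(θ₂−θ₃) / [r₄ sin(θ₄−θ₃)].
Numerator sine = +0.96902; denominator sine = +0.99933.
Result = 0.053·4.922·(+0.96902) / (0.1722·(+0.99933)) = +1.4689 rad/s; magnitude 1.4689 rad/s.

1.47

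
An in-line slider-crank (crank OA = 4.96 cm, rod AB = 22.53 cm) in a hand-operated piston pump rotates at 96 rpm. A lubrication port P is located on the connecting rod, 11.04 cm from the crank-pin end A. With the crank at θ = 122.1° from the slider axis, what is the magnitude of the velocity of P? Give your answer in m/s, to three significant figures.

0.420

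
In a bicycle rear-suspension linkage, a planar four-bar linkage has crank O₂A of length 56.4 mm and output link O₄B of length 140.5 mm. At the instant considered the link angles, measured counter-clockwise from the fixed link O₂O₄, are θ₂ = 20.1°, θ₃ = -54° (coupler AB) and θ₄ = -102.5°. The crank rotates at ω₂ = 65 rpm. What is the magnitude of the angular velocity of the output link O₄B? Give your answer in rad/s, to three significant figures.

ω₂ = 6.807 rad/s (from 65 rpm).
Differentiating the loop-closure r₂e^{iθ₂}+r₃e^{iθ₃}=r₁+r₄e^{iθ₄} gives r₂ω₂e^{iθ₂}+r₃ω₃e^{iθ₃}=r₄ω₄e^{iθ₄}.
Eliminating the other unknown: ω₄ = r₂ω₂ sin(θ₂−θ₃) / [r₄ sin(θ₄−θ₃)].
Numerator sine = +0.96174; denominator sine = -0.74896.
Result = 0.0564·6.807·(+0.96174) / (0.1405·(-0.74896)) = -3.5087 rad/s; magnitude 3.5087 rad/s.

3.51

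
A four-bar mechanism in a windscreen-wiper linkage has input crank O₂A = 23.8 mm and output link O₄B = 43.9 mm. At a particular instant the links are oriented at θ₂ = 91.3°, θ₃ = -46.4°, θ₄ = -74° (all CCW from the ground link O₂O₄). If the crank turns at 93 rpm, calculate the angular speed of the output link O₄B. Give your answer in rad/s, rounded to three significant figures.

7.67

ω₂ = 9.739 rad/s (from 93 rpm).
Differentiating the loop-closure r₂e^{iθ₂}+r₃e^{iθ₃}=r₁+r₄e^{iθ₄} gives r₂ω₂e^{iθ₂}+r₃ω₃e^{iθ₃}=r₄ω₄e^{iθ₄}.
Eliminating the other unknown: ω₄ = r₂ω₂ sin(θ₂−θ₃) / [r₄ sin(θ₄−θ₃)].
Numerator sine = +0.67301; denominator sine = -0.46330.
Result = 0.0238·9.739·(+0.67301) / (0.0439·(-0.46330)) = -7.6699 rad/s; magnitude 7.6699 rad/s.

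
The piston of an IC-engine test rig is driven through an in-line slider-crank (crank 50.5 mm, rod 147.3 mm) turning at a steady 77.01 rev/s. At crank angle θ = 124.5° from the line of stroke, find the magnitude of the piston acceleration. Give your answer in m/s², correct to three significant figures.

ω = 2π·77 = 483.9 rad/s
x(θ) = r cosθ + √(L² − r² sin²θ); with ω constant, a = ω²·d²x/dθ².
d²x/dθ² = −r cosθ − r²(cos2θ)/√u − r⁴ sin²2θ/(4u^{3/2}),  u = L² − r² sin²θ = 0.0199652 m².
Substituting r = 0.0505 m, L = 0.1473 m, θ = 124.5°: d²x/dθ² = +0.034569 m.
a = ω²·d²x/dθ² = (483.9)²·(+0.034569) = +8093.6 m/s²;  |a| = 8093.6 m/s².

8090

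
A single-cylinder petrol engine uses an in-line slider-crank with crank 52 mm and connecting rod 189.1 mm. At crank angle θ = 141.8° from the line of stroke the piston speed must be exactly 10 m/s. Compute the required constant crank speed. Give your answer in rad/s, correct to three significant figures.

398

For an in-line slider-crank, |v_piston| = rω|sinθ|·[1 + r cosθ/√(L² − r² sin²θ)].
With r = 0.052 m, L = 0.1891 m, θ = 141.8°: the bracketed kinematic factor |dx/dθ| = 0.025105 m.
ω = v/|dx/dθ| = 10/0.025105 = 398.32 rad/s.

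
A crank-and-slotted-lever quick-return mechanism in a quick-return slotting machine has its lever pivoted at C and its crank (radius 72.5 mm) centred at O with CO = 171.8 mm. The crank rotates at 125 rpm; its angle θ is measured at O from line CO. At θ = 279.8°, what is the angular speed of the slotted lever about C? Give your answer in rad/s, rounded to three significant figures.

2.48

ω = 13.09 rad/s (from 125 rpm).
Crank pin A relative to C: A = (d + r cosθ, r sinθ); lever angle φ = atan2(r sinθ, d + r cosθ).
Differentiating tanφ: φ̇ = rω(d cosθ + r)/(d² + r² + 2dr cosθ).
d² + r² + 2dr cosθ = |CA|² = 0.0390116 m²;  d cosθ + r = +0.10174 m.
|ω_lever| = |0.0725·13.09·+0.10174| / 0.0390116 = 2.475 rad/s.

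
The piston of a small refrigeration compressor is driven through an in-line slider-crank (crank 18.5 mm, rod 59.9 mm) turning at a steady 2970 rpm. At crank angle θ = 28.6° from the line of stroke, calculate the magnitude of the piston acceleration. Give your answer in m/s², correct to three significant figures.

1880

ω = 2π·2970/60 = 311 rad/s
x(θ) = r cosθ + √(L² − r² sin²θ); with ω constant, a = ω²·d²x/dθ².
d²x/dθ² = −r cosθ − r²(cos2θ)/√u − r⁴ sin²2θ/(4u^{3/2}),  u = L² − r² sin²θ = 0.00350958 m².
Substituting r = 0.0185 m, L = 0.0599 m, θ = 28.6°: d²x/dθ² = -0.019472 m.
a = ω²·d²x/dθ² = (311)²·(-0.019472) = -1883.5 m/s²;  |a| = 1883.5 m/s².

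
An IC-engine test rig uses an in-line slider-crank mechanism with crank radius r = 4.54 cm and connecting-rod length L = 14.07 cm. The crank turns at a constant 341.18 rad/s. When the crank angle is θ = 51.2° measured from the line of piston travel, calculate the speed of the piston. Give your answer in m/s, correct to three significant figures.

14.6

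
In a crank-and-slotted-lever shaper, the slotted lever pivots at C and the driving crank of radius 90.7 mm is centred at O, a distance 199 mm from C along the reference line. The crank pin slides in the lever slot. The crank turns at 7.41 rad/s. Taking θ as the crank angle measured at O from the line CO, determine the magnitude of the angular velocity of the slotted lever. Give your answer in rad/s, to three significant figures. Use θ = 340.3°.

2.28

ω = 7.41 rad/s
Crank pin A relative to C: A = (d + r cosθ, r sinθ); lever angle φ = atan2(r sinθ, d + r cosθ).
Differentiating tanφ: φ̇ = rω(d cosθ + r)/(d² + r² + 2dr cosθ).
d² + r² + 2dr cosθ = |CA|² = 0.0818133 m²;  d cosθ + r = +0.27805 m.
|ω_lever| = |0.0907·7.41·+0.27805| / 0.0818133 = 2.2842 rad/s.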